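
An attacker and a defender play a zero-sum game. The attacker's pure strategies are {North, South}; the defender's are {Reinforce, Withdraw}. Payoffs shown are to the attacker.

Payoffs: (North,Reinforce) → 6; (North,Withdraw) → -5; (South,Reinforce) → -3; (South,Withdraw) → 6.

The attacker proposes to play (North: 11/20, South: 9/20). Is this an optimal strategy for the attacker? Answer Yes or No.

No

Against Reinforce this mix gives (11/20)·6 + (9/20)·(-3) = 39/20.
Against Withdraw this mix gives (11/20)·(-5) + (9/20)·6 = -1/20.
The defender will play Withdraw, holding the attacker to -1/20. Shifting weight toward the row that does better against Withdraw would raise this floor (the equalizing mix achieves 21/20 against both Withdraw and Reinforce), so the proposed strategy is not optimal.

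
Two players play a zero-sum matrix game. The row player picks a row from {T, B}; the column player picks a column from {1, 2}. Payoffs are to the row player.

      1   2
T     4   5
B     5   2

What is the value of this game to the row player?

17/4

Row minima: T → 4, B → 2; maximin = 4.
Column maxima: 1 → 5, 2 → 5; minimax = 5.
4 ≠ 5, so there is no saddle point; optimal play is mixed.
Let the row player play T with probability p. Expected payoff against 1: 4p + 5(1−p) = −p + 5; against 2: 5p + 2(1−p) = 3p + 2.
Setting these equal: −p + 5 = 3p + 2 ⇒ −4p = -3 ⇒ p = 3/4, and the value is (-1)·(3/4) + 5 = 17/4.
For the column player: with q = P(1), equating T's and B's payoffs gives −q + 5 = 3q + 2 ⇒ q = 3/4.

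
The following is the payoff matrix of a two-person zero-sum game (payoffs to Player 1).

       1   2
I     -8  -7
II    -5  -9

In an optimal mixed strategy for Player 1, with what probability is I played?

Row minima: I → -8, II → -9; maximin = -8.
Column maxima: 1 → -5, 2 → -7; minimax = -7.
-8 ≠ -7, so there is no saddle point; optimal play is mixed.
Let Player 1 play I with probability p. Expected payoff against 1: (-8)p + (-5)(1−p) = −3p − 5; against 2: (-7)p + (-9)(1−p) = 2p − 9.
Setting these equal: −3p − 5 = 2p − 9 ⇒ −5p = -4 ⇒ p = 4/5, and the value is (-3)·(4/5) − 5 = -37/5.
For Player 2: with q = P(1), equating I's and II's payoffs gives −q − 7 = 4q − 9 ⇒ q = 2/5.

4/5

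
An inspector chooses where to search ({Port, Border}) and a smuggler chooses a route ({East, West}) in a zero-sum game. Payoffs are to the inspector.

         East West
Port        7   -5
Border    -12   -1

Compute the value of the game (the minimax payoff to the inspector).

Row minima: Port → -5, Border → -12; maximin = -5.
Column maxima: East → 7, West → -1; minimax = -1.
-5 ≠ -1, so there is no saddle point; optimal play is mixed.
Let the inspector play Port with probability p. Expected payoff against East: 7p + (-12)(1−p) = 19p − 12; against West: (-5)p + (-1)(1−p) = −4p − 1.
Setting these equal: 19p − 12 = −4p − 1 ⇒ 23p = 11 ⇒ p = 11/23, and the value is (19)·(11/23) − 12 = -67/23.
For the smuggler: with q = P(East), equating Port's and Border's payoffs gives 12q − 5 = −11q − 1 ⇒ q = 4/23.

-67/23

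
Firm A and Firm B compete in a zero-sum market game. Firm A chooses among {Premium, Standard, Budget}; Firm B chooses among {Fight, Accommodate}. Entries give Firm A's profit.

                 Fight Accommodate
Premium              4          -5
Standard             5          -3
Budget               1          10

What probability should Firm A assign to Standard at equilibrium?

9/17

Row minima: Premium → -5, Standard → -3, Budget → 1; maximin = 1.
Column maxima: Fight → 5, Accommodate → 10; minimax = 5.
1 ≠ 5, so there is no saddle point; optimal play is mixed.
Premium is strictly dominated by Standard, so Firm A never plays it.
On the remaining 2×2 (Standard, Budget vs Fight, Accommodate):
Let Firm A play Standard with probability p. Expected payoff against Fight: 5p + 1(1−p) = 4p + 1; against Accommodate: (-3)p + 10(1−p) = −13p + 10.
Setting these equal: 4p + 1 = −13p + 10 ⇒ 17p = 9 ⇒ p = 9/17, and the value is (4)·(9/17) + 1 = 53/17.
For Firm B: with q = P(Fight), equating Standard's and Budget's payoffs gives 8q − 3 = −9q + 10 ⇒ q = 13/17.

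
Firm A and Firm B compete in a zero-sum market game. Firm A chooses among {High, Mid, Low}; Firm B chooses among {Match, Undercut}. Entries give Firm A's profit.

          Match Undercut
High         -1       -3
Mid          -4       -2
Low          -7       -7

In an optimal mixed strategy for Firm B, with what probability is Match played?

Row minima: High → -3, Mid → -4, Low → -7; maximin = -3.
Column maxima: Match → -1, Undercut → -2; minimax = -2.
-3 ≠ -2, so there is no saddle point; optimal play is mixed.
Low is strictly dominated by High, so Firm A never plays it.
On the remaining 2×2 (High, Mid vs Match, Undercut):
Let Firm A play High with probability p. Expected payoff against Match: (-1)p + (-4)(1−p) = 3p − 4; against Undercut: (-3)p + (-2)(1−p) = −p − 2.
Setting these equal: 3p − 4 = −p − 2 ⇒ 4p = 2 ⇒ p = 1/2, and the value is (3)·(1/2) − 4 = -5/2.
For Firm B: with q = P(Match), equating High's and Mid's payoffs gives 2q − 3 = −2q − 2 ⇒ q = 1/4.

1/4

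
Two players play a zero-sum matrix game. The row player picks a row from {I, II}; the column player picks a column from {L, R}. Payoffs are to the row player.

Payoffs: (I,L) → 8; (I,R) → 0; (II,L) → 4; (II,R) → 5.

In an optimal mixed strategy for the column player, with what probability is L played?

Row minima: I → 0, II → 4; maximin = 4.
Column maxima: L → 8, R → 5; minimax = 5.
4 ≠ 5, so there is no saddle point; optimal play is mixed.
Let the row player play I with probability p. Expected payoff against L: 8p + 4(1−p) = 4p + 4; against R: 0p + 5(1−p) = −5p + 5.
Setting these equal: 4p + 4 = −5p + 5 ⇒ 9p = 1 ⇒ p = 1/9, and the value is (4)·(1/9) + 4 = 40/9.
For the column player: with q = P(L), equating I's and II's payoffs gives 8q = −q + 5 ⇒ q = 5/9.

5/9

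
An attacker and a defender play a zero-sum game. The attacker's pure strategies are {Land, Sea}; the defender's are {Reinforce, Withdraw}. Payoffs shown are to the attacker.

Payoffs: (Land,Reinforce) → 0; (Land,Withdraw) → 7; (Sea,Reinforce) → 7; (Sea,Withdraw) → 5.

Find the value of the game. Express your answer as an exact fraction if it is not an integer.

49/9

Row minima: Land → 0, Sea → 5; maximin = 5.
Column maxima: Reinforce → 7, Withdraw → 7; minimax = 7.
5 ≠ 7, so there is no saddle point; optimal play is mixed.
Let the attacker play Land with probability p. Expected payoff against Reinforce: 0p + 7(1−p) = −7p + 7; against Withdraw: 7p + 5(1−p) = 2p + 5.
Setting these equal: −7p + 7 = 2p + 5 ⇒ −9p = -2 ⇒ p = 2/9, and the value is (-7)·(2/9) + 7 = 49/9.
For the defender: with q = P(Reinforce), equating Land's and Sea's payoffs gives −7q + 7 = 2q + 5 ⇒ q = 2/9.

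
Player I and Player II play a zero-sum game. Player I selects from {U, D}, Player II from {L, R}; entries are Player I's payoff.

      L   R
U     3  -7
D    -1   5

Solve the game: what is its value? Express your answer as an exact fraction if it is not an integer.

1/2

Row minima: U → -7, D → -1; maximin = -1.
Column maxima: L → 3, R → 5; minimax = 3.
-1 ≠ 3, so there is no saddle point; optimal play is mixed.
Let Player I play U with probability p. Expected payoff against L: 3p + (-1)(1−p) = 4p − 1; against R: (-7)p + 5(1−p) = −12p + 5.
Setting these equal: 4p − 1 = −12p + 5 ⇒ 16p = 6 ⇒ p = 3/8, and the value is (4)·(3/8) − 1 = 1/2.
For Player II: with q = P(L), equating U's and D's payoffs gives 10q − 7 = −6q + 5 ⇒ q = 3/4.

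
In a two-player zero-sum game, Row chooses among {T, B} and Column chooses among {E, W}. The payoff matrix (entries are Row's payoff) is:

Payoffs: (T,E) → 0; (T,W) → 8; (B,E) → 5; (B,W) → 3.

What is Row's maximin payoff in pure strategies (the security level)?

Row minima: T → 0, B → 3.
The best of these is 3.

3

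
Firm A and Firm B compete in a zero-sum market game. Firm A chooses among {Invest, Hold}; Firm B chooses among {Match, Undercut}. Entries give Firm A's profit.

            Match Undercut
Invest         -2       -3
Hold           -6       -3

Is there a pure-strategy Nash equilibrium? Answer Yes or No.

Yes

Row minima: Invest → -3, Hold → -6; maximin = -3.
Column maxima: Match → -2, Undercut → -3; minimax = -3.
maximin = minimax = -3, so a saddle point exists.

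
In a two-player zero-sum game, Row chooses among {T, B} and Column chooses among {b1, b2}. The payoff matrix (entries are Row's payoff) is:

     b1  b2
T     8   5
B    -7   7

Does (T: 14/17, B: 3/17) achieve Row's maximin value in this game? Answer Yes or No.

Against b1 this mix gives (14/17)·8 + (3/17)·(-7) = 91/17.
Against b2 this mix gives (14/17)·5 + (3/17)·7 = 91/17.
All of Column's active replies (b1, b2) yield 91/17, and no column does worse for Row. The mix makes Column indifferent and guarantees 91/17, so it is optimal.

Yes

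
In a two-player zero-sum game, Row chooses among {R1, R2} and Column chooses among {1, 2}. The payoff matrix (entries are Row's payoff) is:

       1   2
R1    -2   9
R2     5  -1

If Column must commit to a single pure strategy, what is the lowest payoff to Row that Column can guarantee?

Column maxima: 1 → 5, 2 → 9.
The smallest of these is 5.

5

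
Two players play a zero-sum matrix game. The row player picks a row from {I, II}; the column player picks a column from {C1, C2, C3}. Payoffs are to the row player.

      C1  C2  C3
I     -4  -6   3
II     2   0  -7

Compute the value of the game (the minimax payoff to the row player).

Row minima: I → -6, II → -7; maximin = -6.
Column maxima: C1 → 2, C2 → 0, C3 → 3; minimax = 0.
-6 ≠ 0, so there is no saddle point; optimal play is mixed.
C1 is strictly dominated by C2 (it gives the row player strictly more in every row), so the column player never plays it.
On the remaining 2×2 (I, II vs C2, C3):
Let the row player play I with probability p. Expected payoff against C2: (-6)p + 0(1−p) = −6p; against C3: 3p + (-7)(1−p) = 10p − 7.
Setting these equal: −6p = 10p − 7 ⇒ −16p = -7 ⇒ p = 7/16, and the value is (-6)·(7/16) = -21/8.
For the column player: with q = P(C2), equating I's and II's payoffs gives −9q + 3 = 7q − 7 ⇒ q = 5/8.

-21/8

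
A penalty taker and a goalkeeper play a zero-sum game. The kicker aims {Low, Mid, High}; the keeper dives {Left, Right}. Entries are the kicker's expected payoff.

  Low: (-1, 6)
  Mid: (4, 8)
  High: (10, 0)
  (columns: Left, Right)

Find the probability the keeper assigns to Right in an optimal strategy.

3/7

Row minima: Low → -1, Mid → 4, High → 0; maximin = 4.
Column maxima: Left → 10, Right → 8; minimax = 8.
4 ≠ 8, so there is no saddle point; optimal play is mixed.
Low is strictly dominated by Mid, so the kicker never plays it.
On the remaining 2×2 (Mid, High vs Left, Right):
Let the kicker play Mid with probability p. Expected payoff against Left: 4p + 10(1−p) = −6p + 10; against Right: 8p + 0(1−p) = 8p.
Setting these equal: −6p + 10 = 8p ⇒ −14p = -10 ⇒ p = 5/7, and the value is (-6)·(5/7) + 10 = 40/7.
For the keeper: with q = P(Left), equating Mid's and High's payoffs gives −4q + 8 = 10q ⇒ q = 4/7.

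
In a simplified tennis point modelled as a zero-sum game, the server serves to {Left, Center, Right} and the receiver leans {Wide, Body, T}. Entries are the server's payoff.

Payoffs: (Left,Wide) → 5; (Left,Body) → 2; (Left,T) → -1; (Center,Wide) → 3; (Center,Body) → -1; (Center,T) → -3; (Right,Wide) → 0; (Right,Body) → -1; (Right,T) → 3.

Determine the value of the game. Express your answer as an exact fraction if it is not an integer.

Row minima: Left → -1, Center → -3, Right → -1; maximin = -1.
Column maxima: Wide → 5, Body → 2, T → 3; minimax = 2.
-1 ≠ 2, so there is no saddle point; optimal play is mixed.
Center is strictly dominated by Left, so the server never plays it.
Wide is strictly dominated by Body (it gives the server strictly more in every row), so the receiver never plays it.
On the remaining 2×2 (Left, Right vs Body, T):
Let the server play Left with probability p. Expected payoff against Body: 2p + (-1)(1−p) = 3p − 1; against T: (-1)p + 3(1−p) = −4p + 3.
Setting these equal: 3p − 1 = −4p + 3 ⇒ 7p = 4 ⇒ p = 4/7, and the value is (3)·(4/7) − 1 = 5/7.
For the receiver: with q = P(Body), equating Left's and Right's payoffs gives 3q − 1 = −4q + 3 ⇒ q = 4/7.

5/7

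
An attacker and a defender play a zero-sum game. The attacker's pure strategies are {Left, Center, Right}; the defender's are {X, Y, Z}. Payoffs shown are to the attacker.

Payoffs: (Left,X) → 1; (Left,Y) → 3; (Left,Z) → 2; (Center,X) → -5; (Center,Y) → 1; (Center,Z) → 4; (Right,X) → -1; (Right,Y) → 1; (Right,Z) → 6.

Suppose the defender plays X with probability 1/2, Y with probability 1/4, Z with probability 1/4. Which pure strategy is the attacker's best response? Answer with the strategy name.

Left

Expected payoff of Left: (1/2)·1 + (1/4)·3 + (1/4)·2 = 7/4.
Expected payoff of Center: (1/2)·(-5) + (1/4)·1 + (1/4)·4 = -5/4.
Expected payoff of Right: (1/2)·(-1) + (1/4)·1 + (1/4)·6 = 5/4.
The largest is 7/4, so the attacker's best response is Left.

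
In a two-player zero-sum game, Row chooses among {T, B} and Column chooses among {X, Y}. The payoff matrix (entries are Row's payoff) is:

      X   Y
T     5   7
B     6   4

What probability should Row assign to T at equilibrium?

1/2

Row minima: T → 5, B → 4; maximin = 5.
Column maxima: X → 6, Y → 7; minimax = 6.
5 ≠ 6, so there is no saddle point; optimal play is mixed.
Let Row play T with probability p. Expected payoff against X: 5p + 6(1−p) = −p + 6; against Y: 7p + 4(1−p) = 3p + 4.
Setting these equal: −p + 6 = 3p + 4 ⇒ −4p = -2 ⇒ p = 1/2, and the value is (-1)·(1/2) + 6 = 11/2.
For Column: with q = P(X), equating T's and B's payoffs gives −2q + 7 = 2q + 4 ⇒ q = 3/4.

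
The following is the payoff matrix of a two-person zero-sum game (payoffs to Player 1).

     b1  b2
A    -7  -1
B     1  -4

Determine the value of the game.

-29/11

Row minima: A → -7, B → -4; maximin = -4.
Column maxima: b1 → 1, b2 → -1; minimax = -1.
-4 ≠ -1, so there is no saddle point; optimal play is mixed.
Let Player 1 play A with probability p. Expected payoff against b1: (-7)p + 1(1−p) = −8p + 1; against b2: (-1)p + (-4)(1−p) = 3p − 4.
Setting these equal: −8p + 1 = 3p − 4 ⇒ −11p = -5 ⇒ p = 5/11, and the value is (-8)·(5/11) + 1 = -29/11.
For Player 2: with q = P(b1), equating A's and B's payoffs gives −6q − 1 = 5q − 4 ⇒ q = 3/11.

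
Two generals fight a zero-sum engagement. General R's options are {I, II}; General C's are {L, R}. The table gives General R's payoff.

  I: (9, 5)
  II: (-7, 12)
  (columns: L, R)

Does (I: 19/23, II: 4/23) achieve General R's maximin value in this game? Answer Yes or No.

Against L this mix gives (19/23)·9 + (4/23)·(-7) = 143/23.
Against R this mix gives (19/23)·5 + (4/23)·12 = 143/23.
All of General C's active replies (L, R) yield 143/23, and no column does worse for General R. The mix makes General C indifferent and guarantees 143/23, so it is optimal.

Yes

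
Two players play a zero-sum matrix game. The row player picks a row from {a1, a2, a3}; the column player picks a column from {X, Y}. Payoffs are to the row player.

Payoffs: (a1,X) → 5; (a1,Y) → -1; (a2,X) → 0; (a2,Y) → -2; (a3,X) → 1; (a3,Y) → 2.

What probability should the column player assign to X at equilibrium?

3/7

Row minima: a1 → -1, a2 → -2, a3 → 1; maximin = 1.
Column maxima: X → 5, Y → 2; minimax = 2.
1 ≠ 2, so there is no saddle point; optimal play is mixed.
a2 is strictly dominated by a1, so the row player never plays it.
On the remaining 2×2 (a1, a3 vs X, Y):
Let the row player play a1 with probability p. Expected payoff against X: 5p + 1(1−p) = 4p + 1; against Y: (-1)p + 2(1−p) = −3p + 2.
Setting these equal: 4p + 1 = −3p + 2 ⇒ 7p = 1 ⇒ p = 1/7, and the value is (4)·(1/7) + 1 = 11/7.
For the column player: with q = P(X), equating a1's and a3's payoffs gives 6q − 1 = −q + 2 ⇒ q = 3/7.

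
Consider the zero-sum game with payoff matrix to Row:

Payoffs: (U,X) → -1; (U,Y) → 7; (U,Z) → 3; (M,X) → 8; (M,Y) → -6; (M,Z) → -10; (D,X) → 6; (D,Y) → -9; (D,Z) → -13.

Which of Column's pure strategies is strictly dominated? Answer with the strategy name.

Z holds Row's payoff strictly below Y in every row: 3 < 7, -10 < -6, -13 < -9.
So Y is strictly dominated for Column.

Y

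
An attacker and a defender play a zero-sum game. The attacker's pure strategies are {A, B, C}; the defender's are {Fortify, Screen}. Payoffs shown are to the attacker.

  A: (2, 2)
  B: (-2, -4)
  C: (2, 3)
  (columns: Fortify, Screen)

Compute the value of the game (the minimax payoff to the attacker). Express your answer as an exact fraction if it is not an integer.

Row minima: A → 2, B → -4, C → 2; maximin = 2.
Column maxima: Fortify → 2, Screen → 3; minimax = 2.
Since maximin = minimax = 2, there is a saddle point and the value is 2.

2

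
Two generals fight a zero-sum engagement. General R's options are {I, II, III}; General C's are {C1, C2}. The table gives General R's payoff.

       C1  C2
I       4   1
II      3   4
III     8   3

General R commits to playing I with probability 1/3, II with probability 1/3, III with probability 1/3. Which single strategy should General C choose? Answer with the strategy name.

If General C plays C1, General R's expected payoff is (1/3)·4 + (1/3)·3 + (1/3)·8 = 5.
If General C plays C2, General R's expected payoff is (1/3)·1 + (1/3)·4 + (1/3)·3 = 8/3.
General C minimizes General R's payoff; the smallest is 8/3, so the best response is C2.

C2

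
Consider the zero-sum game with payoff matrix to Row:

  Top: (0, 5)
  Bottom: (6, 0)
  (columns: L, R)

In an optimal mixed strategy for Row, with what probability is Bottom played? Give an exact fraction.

5/11

Row minima: Top → 0, Bottom → 0; maximin = 0.
Column maxima: L → 6, R → 5; minimax = 5.
0 ≠ 5, so there is no saddle point; optimal play is mixed.
Let Row play Top with probability p. Expected payoff against L: 0p + 6(1−p) = −6p + 6; against R: 5p + 0(1−p) = 5p.
Setting these equal: −6p + 6 = 5p ⇒ −11p = -6 ⇒ p = 6/11, and the value is (-6)·(6/11) + 6 = 30/11.
For Column: with q = P(L), equating Top's and Bottom's payoffs gives −5q + 5 = 6q ⇒ q = 5/11.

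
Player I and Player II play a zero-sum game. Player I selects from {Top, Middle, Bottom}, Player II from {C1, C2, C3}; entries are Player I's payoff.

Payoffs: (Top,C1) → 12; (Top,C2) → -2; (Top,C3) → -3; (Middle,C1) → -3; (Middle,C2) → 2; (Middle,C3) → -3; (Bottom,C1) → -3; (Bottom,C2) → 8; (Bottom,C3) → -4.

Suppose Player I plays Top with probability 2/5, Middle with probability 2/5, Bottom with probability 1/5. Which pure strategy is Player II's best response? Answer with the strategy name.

If Player II plays C1, Player I's expected payoff is (2/5)·12 + (2/5)·(-3) + (1/5)·(-3) = 3.
If Player II plays C2, Player I's expected payoff is (2/5)·(-2) + (2/5)·2 + (1/5)·8 = 8/5.
If Player II plays C3, Player I's expected payoff is (2/5)·(-3) + (2/5)·(-3) + (1/5)·(-4) = -16/5.
Player II minimizes Player I's payoff; the smallest is -16/5, so the best response is C3.

C3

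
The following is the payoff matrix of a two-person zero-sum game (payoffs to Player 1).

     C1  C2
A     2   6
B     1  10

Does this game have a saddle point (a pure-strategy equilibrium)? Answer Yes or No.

Yes

Row minima: A → 2, B → 1; maximin = 2.
Column maxima: C1 → 2, C2 → 10; minimax = 2.
maximin = minimax = 2, so a saddle point exists.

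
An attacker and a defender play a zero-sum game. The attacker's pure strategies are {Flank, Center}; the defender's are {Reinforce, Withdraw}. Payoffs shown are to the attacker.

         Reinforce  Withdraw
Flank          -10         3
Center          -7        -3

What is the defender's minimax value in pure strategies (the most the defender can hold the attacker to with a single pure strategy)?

-7

Column maxima: Reinforce → -7, Withdraw → 3.
The smallest of these is -7.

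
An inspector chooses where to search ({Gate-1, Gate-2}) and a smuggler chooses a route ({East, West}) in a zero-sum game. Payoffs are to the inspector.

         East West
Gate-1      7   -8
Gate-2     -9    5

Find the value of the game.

-37/29

Row minima: Gate-1 → -8, Gate-2 → -9; maximin = -8.
Column maxima: East → 7, West → 5; minimax = 5.
-8 ≠ 5, so there is no saddle point; optimal play is mixed.
Let the inspector play Gate-1 with probability p. Expected payoff against East: 7p + (-9)(1−p) = 16p − 9; against West: (-8)p + 5(1−p) = −13p + 5.
Setting these equal: 16p − 9 = −13p + 5 ⇒ 29p = 14 ⇒ p = 14/29, and the value is (16)·(14/29) − 9 = -37/29.
For the smuggler: with q = P(East), equating Gate-1's and Gate-2's payoffs gives 15q − 8 = −14q + 5 ⇒ q = 13/29.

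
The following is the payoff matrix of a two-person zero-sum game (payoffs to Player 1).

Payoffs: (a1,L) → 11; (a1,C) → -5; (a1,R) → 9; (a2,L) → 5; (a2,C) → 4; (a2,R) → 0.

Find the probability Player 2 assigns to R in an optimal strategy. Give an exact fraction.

Row minima: a1 → -5, a2 → 0; maximin = 0.
Column maxima: L → 11, C → 4, R → 9; minimax = 4.
0 ≠ 4, so there is no saddle point; optimal play is mixed.
L is strictly dominated by C (it gives Player 1 strictly more in every row), so Player 2 never plays it.
On the remaining 2×2 (a1, a2 vs C, R):
Let Player 1 play a1 with probability p. Expected payoff against C: (-5)p + 4(1−p) = −9p + 4; against R: 9p + 0(1−p) = 9p.
Setting these equal: −9p + 4 = 9p ⇒ −18p = -4 ⇒ p = 2/9, and the value is (-9)·(2/9) + 4 = 2.
For Player 2: with q = P(C), equating a1's and a2's payoffs gives −14q + 9 = 4q ⇒ q = 1/2.

1/2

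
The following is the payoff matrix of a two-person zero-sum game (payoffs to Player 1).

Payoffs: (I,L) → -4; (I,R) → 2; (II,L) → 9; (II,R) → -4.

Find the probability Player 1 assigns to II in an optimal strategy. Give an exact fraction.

Row minima: I → -4, II → -4; maximin = -4.
Column maxima: L → 9, R → 2; minimax = 2.
-4 ≠ 2, so there is no saddle point; optimal play is mixed.
Let Player 1 play I with probability p. Expected payoff against L: (-4)p + 9(1−p) = −13p + 9; against R: 2p + (-4)(1−p) = 6p − 4.
Setting these equal: −13p + 9 = 6p − 4 ⇒ −19p = -13 ⇒ p = 13/19, and the value is (-13)·(13/19) + 9 = 2/19.
For Player 2: with q = P(L), equating I's and II's payoffs gives −6q + 2 = 13q − 4 ⇒ q = 6/19.

6/19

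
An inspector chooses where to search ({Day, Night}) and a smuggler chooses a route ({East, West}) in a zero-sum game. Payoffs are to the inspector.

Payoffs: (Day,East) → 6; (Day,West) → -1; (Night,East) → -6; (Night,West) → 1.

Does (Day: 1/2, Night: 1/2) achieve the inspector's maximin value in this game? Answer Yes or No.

Yes

Against East this mix gives (1/2)·6 + (1/2)·(-6) = 0.
Against West this mix gives (1/2)·(-1) + (1/2)·1 = 0.
All of the smuggler's active replies (East, West) yield 0, and no column does worse for the inspector. The mix makes the smuggler indifferent and guarantees 0, so it is optimal.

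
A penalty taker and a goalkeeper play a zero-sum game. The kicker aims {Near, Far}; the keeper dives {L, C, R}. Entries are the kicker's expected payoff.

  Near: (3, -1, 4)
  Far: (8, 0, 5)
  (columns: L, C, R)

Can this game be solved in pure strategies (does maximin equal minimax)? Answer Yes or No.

Yes

Row minima: Near → -1, Far → 0; maximin = 0.
Column maxima: L → 8, C → 0, R → 5; minimax = 0.
maximin = minimax = 0, so a saddle point exists.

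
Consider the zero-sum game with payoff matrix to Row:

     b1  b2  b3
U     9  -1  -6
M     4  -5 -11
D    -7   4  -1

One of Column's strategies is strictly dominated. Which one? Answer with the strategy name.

b2

b3 holds Row's payoff strictly below b2 in every row: -6 < -1, -11 < -5, -1 < 4.
So b2 is strictly dominated for Column.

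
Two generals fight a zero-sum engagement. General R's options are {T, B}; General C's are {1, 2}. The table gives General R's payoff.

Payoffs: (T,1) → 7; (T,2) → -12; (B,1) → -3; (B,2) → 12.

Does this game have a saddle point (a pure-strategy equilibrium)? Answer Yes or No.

No

Row minima: T → -12, B → -3; maximin = -3.
Column maxima: 1 → 7, 2 → 12; minimax = 7.
-3 ≠ 7, so no pure-strategy equilibrium exists.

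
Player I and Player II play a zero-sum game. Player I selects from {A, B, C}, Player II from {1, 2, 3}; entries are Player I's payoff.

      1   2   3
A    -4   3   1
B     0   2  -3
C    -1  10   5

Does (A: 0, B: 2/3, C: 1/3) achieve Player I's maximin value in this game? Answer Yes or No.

Yes

Against 1 this mix gives (2/3)·0 + (1/3)·(-1) = -1/3.
Against 2 this mix gives (2/3)·2 + (1/3)·10 = 14/3.
Against 3 this mix gives (2/3)·(-3) + (1/3)·5 = -1/3.
All of Player II's active replies (1, 3) yield -1/3, and no column does worse for Player I. The mix makes Player II indifferent and guarantees -1/3, so it is optimal.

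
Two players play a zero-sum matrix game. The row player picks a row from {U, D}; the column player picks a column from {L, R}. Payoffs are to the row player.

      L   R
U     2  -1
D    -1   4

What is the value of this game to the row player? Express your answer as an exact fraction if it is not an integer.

7/8

Row minima: U → -1, D → -1; maximin = -1.
Column maxima: L → 2, R → 4; minimax = 2.
-1 ≠ 2, so there is no saddle point; optimal play is mixed.
Let the row player play U with probability p. Expected payoff against L: 2p + (-1)(1−p) = 3p − 1; against R: (-1)p + 4(1−p) = −5p + 4.
Setting these equal: 3p − 1 = −5p + 4 ⇒ 8p = 5 ⇒ p = 5/8, and the value is (3)·(5/8) − 1 = 7/8.
For the column player: with q = P(L), equating U's and D's payoffs gives 3q − 1 = −5q + 4 ⇒ q = 5/8.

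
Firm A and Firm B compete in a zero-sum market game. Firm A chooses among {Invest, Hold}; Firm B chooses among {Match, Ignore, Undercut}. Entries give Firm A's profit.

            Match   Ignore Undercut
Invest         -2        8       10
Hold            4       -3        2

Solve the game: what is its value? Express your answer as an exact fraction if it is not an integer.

Row minima: Invest → -2, Hold → -3; maximin = -2.
Column maxima: Match → 4, Ignore → 8, Undercut → 10; minimax = 4.
-2 ≠ 4, so there is no saddle point; optimal play is mixed.
Undercut is strictly dominated by Ignore (it gives Firm A strictly more in every row), so Firm B never plays it.
On the remaining 2×2 (Invest, Hold vs Match, Ignore):
Let Firm A play Invest with probability p. Expected payoff against Match: (-2)p + 4(1−p) = −6p + 4; against Ignore: 8p + (-3)(1−p) = 11p − 3.
Setting these equal: −6p + 4 = 11p − 3 ⇒ −17p = -7 ⇒ p = 7/17, and the value is (-6)·(7/17) + 4 = 26/17.
For Firm B: with q = P(Match), equating Invest's and Hold's payoffs gives −10q + 8 = 7q − 3 ⇒ q = 11/17.

26/17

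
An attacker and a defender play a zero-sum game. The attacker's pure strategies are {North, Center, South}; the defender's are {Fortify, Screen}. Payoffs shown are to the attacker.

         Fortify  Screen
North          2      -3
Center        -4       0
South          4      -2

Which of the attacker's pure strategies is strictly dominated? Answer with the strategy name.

South gives a strictly higher payoff than North against every column: 4 > 2, -2 > -3.
So North is strictly dominated and the attacker never plays it.

North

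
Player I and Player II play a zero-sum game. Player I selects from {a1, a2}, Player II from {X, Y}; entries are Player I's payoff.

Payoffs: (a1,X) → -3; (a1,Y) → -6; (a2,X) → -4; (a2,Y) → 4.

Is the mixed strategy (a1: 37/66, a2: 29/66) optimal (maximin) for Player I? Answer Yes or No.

Against X this mix gives (37/66)·(-3) + (29/66)·(-4) = -227/66.
Against Y this mix gives (37/66)·(-6) + (29/66)·4 = -53/33.
Player II will play X, holding Player I to -227/66. Shifting weight toward the row that does better against X would raise this floor (the equalizing mix achieves -36/11 against both X and Y), so the proposed strategy is not optimal.

No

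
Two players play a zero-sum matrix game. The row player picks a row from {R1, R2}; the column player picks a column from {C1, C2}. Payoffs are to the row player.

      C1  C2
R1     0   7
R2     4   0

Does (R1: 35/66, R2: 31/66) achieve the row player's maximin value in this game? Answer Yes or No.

No

Against C1 this mix gives (35/66)·0 + (31/66)·4 = 62/33.
Against C2 this mix gives (35/66)·7 + (31/66)·0 = 245/66.
The column player will play C1, holding the row player to 62/33. Shifting weight toward the row that does better against C1 would raise this floor (the equalizing mix achieves 28/11 against both C1 and C2), so the proposed strategy is not optimal.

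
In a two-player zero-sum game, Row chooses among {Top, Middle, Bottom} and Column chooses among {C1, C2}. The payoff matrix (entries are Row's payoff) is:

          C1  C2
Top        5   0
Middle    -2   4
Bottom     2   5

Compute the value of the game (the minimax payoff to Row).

25/8

Row minima: Top → 0, Middle → -2, Bottom → 2; maximin = 2.
Column maxima: C1 → 5, C2 → 5; minimax = 5.
2 ≠ 5, so there is no saddle point; optimal play is mixed.
Middle is strictly dominated by Bottom, so Row never plays it.
On the remaining 2×2 (Top, Bottom vs C1, C2):
Let Row play Top with probability p. Expected payoff against C1: 5p + 2(1−p) = 3p + 2; against C2: 0p + 5(1−p) = −5p + 5.
Setting these equal: 3p + 2 = −5p + 5 ⇒ 8p = 3 ⇒ p = 3/8, and the value is (3)·(3/8) + 2 = 25/8.
For Column: with q = P(C1), equating Top's and Bottom's payoffs gives 5q = −3q + 5 ⇒ q = 5/8.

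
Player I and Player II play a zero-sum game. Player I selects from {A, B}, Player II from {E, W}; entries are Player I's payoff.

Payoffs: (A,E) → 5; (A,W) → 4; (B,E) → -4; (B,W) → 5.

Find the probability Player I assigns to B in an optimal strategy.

1/10

Row minima: A → 4, B → -4; maximin = 4.
Column maxima: E → 5, W → 5; minimax = 5.
4 ≠ 5, so there is no saddle point; optimal play is mixed.
Let Player I play A with probability p. Expected payoff against E: 5p + (-4)(1−p) = 9p − 4; against W: 4p + 5(1−p) = −p + 5.
Setting these equal: 9p − 4 = −p + 5 ⇒ 10p = 9 ⇒ p = 9/10, and the value is (9)·(9/10) − 4 = 41/10.
For Player II: with q = P(E), equating A's and B's payoffs gives q + 4 = −9q + 5 ⇒ q = 1/10.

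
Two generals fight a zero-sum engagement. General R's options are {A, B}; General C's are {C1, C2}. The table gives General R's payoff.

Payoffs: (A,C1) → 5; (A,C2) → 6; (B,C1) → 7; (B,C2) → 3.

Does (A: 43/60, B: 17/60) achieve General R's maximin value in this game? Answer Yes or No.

No

Against C1 this mix gives (43/60)·5 + (17/60)·7 = 167/30.
Against C2 this mix gives (43/60)·6 + (17/60)·3 = 103/20.
General C will play C2, holding General R to 103/20. Shifting weight toward the row that does better against C2 would raise this floor (the equalizing mix achieves 27/5 against both C2 and C1), so the proposed strategy is not optimal.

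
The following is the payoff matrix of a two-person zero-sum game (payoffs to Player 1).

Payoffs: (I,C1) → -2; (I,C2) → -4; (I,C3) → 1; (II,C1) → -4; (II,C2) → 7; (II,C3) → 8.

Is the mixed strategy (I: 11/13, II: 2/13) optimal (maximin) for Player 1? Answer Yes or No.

Yes

Against C1 this mix gives (11/13)·(-2) + (2/13)·(-4) = -30/13.
Against C2 this mix gives (11/13)·(-4) + (2/13)·7 = -30/13.
Against C3 this mix gives (11/13)·1 + (2/13)·8 = 27/13.
All of Player 2's active replies (C1, C2) yield -30/13, and no column does worse for Player 1. The mix makes Player 2 indifferent and guarantees -30/13, so it is optimal.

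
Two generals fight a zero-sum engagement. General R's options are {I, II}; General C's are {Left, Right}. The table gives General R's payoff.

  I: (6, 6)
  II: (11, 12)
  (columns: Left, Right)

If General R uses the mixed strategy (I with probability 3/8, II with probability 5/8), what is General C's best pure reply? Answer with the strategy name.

Left

If General C plays Left, General R's expected payoff is (3/8)·6 + (5/8)·11 = 73/8.
If General C plays Right, General R's expected payoff is (3/8)·6 + (5/8)·12 = 39/4.
General C minimizes General R's payoff; the smallest is 73/8, so the best response is Left.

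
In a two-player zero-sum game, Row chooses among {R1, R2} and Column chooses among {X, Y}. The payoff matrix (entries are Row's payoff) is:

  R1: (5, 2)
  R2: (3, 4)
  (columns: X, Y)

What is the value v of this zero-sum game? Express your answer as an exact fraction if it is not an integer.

7/2

Row minima: R1 → 2, R2 → 3; maximin = 3.
Column maxima: X → 5, Y → 4; minimax = 4.
3 ≠ 4, so there is no saddle point; optimal play is mixed.
Let Row play R1 with probability p. Expected payoff against X: 5p + 3(1−p) = 2p + 3; against Y: 2p + 4(1−p) = −2p + 4.
Setting these equal: 2p + 3 = −2p + 4 ⇒ 4p = 1 ⇒ p = 1/4, and the value is (2)·(1/4) + 3 = 7/2.
For Column: with q = P(X), equating R1's and R2's payoffs gives 3q + 2 = −q + 4 ⇒ q = 1/2.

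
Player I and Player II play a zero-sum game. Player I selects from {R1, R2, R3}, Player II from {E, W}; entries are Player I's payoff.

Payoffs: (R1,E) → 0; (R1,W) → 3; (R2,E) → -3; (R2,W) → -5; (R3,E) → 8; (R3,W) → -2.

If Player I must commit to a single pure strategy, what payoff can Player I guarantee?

Row minima: R1 → 0, R2 → -5, R3 → -2.
The best of these is 0.

0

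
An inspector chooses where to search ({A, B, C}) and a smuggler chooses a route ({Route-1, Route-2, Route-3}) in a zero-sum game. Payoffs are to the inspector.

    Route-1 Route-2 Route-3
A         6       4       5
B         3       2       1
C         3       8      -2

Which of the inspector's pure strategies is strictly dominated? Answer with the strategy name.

A gives a strictly higher payoff than B against every column: 6 > 3, 4 > 2, 5 > 1.
So B is strictly dominated and the inspector never plays it.

B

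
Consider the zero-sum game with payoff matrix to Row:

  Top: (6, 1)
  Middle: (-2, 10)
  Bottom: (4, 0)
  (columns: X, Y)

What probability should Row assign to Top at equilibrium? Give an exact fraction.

Row minima: Top → 1, Middle → -2, Bottom → 0; maximin = 1.
Column maxima: X → 6, Y → 10; minimax = 6.
1 ≠ 6, so there is no saddle point; optimal play is mixed.
Bottom is strictly dominated by Top, so Row never plays it.
On the remaining 2×2 (Top, Middle vs X, Y):
Let Row play Top with probability p. Expected payoff against X: 6p + (-2)(1−p) = 8p − 2; against Y: 1p + 10(1−p) = −9p + 10.
Setting these equal: 8p − 2 = −9p + 10 ⇒ 17p = 12 ⇒ p = 12/17, and the value is (8)·(12/17) − 2 = 62/17.
For Column: with q = P(X), equating Top's and Middle's payoffs gives 5q + 1 = −12q + 10 ⇒ q = 9/17.

12/17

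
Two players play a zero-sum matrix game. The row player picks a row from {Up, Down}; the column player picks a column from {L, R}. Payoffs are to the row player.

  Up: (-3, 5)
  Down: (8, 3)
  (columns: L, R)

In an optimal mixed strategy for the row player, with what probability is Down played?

8/13

Row minima: Up → -3, Down → 3; maximin = 3.
Column maxima: L → 8, R → 5; minimax = 5.
3 ≠ 5, so there is no saddle point; optimal play is mixed.
Let the row player play Up with probability p. Expected payoff against L: (-3)p + 8(1−p) = −11p + 8; against R: 5p + 3(1−p) = 2p + 3.
Setting these equal: −11p + 8 = 2p + 3 ⇒ −13p = -5 ⇒ p = 5/13, and the value is (-11)·(5/13) + 8 = 49/13.
For the column player: with q = P(L), equating Up's and Down's payoffs gives −8q + 5 = 5q + 3 ⇒ q = 2/13.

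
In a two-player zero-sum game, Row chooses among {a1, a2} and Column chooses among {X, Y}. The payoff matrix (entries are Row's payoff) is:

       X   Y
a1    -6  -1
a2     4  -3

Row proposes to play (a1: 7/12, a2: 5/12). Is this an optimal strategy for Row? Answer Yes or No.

Yes

Against X this mix gives (7/12)·(-6) + (5/12)·4 = -11/6.
Against Y this mix gives (7/12)·(-1) + (5/12)·(-3) = -11/6.
All of Column's active replies (X, Y) yield -11/6, and no column does worse for Row. The mix makes Column indifferent and guarantees -11/6, so it is optimal.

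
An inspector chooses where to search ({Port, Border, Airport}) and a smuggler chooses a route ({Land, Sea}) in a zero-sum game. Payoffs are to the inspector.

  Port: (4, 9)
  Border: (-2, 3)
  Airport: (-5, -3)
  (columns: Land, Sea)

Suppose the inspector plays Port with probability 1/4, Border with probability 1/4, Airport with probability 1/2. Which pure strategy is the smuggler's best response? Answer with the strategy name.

If the smuggler plays Land, the inspector's expected payoff is (1/4)·4 + (1/4)·(-2) + (1/2)·(-5) = -2.
If the smuggler plays Sea, the inspector's expected payoff is (1/4)·9 + (1/4)·3 + (1/2)·(-3) = 3/2.
The smuggler minimizes the inspector's payoff; the smallest is -2, so the best response is Land.

Land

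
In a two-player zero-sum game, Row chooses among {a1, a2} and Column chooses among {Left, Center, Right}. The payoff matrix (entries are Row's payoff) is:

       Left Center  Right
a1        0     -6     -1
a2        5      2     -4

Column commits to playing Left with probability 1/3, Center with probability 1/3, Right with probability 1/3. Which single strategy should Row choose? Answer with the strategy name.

a2

Expected payoff of a1: (1/3)·0 + (1/3)·(-6) + (1/3)·(-1) = -7/3.
Expected payoff of a2: (1/3)·5 + (1/3)·2 + (1/3)·(-4) = 1.
The largest is 1, so Row's best response is a2.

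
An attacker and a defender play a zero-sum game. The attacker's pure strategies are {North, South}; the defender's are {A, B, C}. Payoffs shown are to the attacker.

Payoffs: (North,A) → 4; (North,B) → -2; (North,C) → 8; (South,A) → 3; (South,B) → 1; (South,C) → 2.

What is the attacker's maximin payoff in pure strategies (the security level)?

Row minima: North → -2, South → 1.
The best of these is 1.

1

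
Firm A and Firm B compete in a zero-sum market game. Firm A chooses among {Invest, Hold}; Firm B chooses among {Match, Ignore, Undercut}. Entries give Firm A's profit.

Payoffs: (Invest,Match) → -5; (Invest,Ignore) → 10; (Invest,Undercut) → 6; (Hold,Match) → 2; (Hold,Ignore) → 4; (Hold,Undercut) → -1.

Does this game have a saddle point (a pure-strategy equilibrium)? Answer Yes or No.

Row minima: Invest → -5, Hold → -1; maximin = -1.
Column maxima: Match → 2, Ignore → 10, Undercut → 6; minimax = 2.
-1 ≠ 2, so no pure-strategy equilibrium exists.

No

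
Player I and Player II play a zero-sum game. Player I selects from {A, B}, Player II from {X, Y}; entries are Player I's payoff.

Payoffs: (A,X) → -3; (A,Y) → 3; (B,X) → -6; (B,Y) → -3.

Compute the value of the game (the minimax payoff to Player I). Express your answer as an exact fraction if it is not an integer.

Row minima: A → -3, B → -6; maximin = -3.
Column maxima: X → -3, Y → 3; minimax = -3.
Since maximin = minimax = -3, there is a saddle point and the value is -3.

-3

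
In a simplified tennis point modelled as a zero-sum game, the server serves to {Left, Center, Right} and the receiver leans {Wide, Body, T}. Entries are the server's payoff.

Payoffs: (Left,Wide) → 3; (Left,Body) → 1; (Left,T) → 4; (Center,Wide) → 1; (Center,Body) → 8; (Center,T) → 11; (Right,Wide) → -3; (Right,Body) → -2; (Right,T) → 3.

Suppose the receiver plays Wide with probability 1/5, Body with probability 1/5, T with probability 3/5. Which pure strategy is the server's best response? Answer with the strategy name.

Center

Expected payoff of Left: (1/5)·3 + (1/5)·1 + (3/5)·4 = 16/5.
Expected payoff of Center: (1/5)·1 + (1/5)·8 + (3/5)·11 = 42/5.
Expected payoff of Right: (1/5)·(-3) + (1/5)·(-2) + (3/5)·3 = 4/5.
The largest is 42/5, so the server's best response is Center.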